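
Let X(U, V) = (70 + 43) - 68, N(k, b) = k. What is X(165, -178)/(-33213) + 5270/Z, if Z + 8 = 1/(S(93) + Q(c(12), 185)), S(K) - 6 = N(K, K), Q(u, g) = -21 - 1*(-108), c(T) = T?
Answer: -10852037925/16462577 ≈ -659.19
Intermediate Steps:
Q(u, g) = 87 (Q(u, g) = -21 + 108 = 87)
X(U, V) = 45 (X(U, V) = 113 - 68 = 45)
S(K) = 6 + K
Z = -1487/186 (Z = -8 + 1/((6 + 93) + 87) = -8 + 1/(99 + 87) = -8 + 1/186 = -1487/186 ≈ -7.9946)
X(165, -178)/(-33213) + 5270/Z = 45/(-33213) + 5270/(-1487/186) = 45*(-1/33213) + 5270*(-186/1487) = -15/11071 - 980220/1487 = -10852037925/16462577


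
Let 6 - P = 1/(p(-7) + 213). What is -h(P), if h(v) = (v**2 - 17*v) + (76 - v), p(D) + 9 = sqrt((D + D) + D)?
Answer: (-1638*sqrt(21) + 167605*I)/(3*(-13865*I + 136*sqrt(21))) ≈ -4.0294 + 0.00066144*I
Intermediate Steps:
p(D) = -9 + sqrt(3)*sqrt(D) (p(D) = -9 + sqrt((D + D) + D) = -9 + sqrt(2*D + D) = -9 + sqrt(3*D) = -9 + sqrt(3)*sqrt(D))
P = 6 - 1/(204 + I*sqrt(21)) (P = 6 - 1/((-9 + sqrt(3)*sqrt(-7)) + 213) = 6 - 1/((-9 + sqrt(3)*(I*sqrt(7))) + 213) = 6 - 1/((-9 + I*sqrt(21)) + 213) = 6 - 1/(204 + I*sqrt(21)) ≈ 5.9951 + 0.00011006*I)
h(v) = 76 + v**2 - 18*v
-h(P) = -(76 + (83206/13879 + I*sqrt(21)/41637)**2 - 18*(83206/13879 + I*sqrt(21)/41637)) = -(76 + (83206/13879 + I*sqrt(21)/41637)**2 + (-1497708/13879 - 6*I*sqrt(21)/13879)) = -(-442904/13879 + (83206/13879 + I*sqrt(21)/41637)**2 - 6*I*sqrt(21)/13879) = 442904/13879 - (83206/13879 + I*sqrt(21)/41637)**2 + 6*I*sqrt(21)/13879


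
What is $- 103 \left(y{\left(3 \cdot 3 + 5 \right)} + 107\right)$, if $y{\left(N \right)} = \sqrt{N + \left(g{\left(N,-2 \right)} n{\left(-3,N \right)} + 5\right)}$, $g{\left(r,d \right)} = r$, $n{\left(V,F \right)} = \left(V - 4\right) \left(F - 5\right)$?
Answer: $-11021 - 103 i \sqrt{863} \approx -11021.0 - 3025.8 i$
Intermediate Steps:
$n{\left(V,F \right)} = \left(-5 + F\right) \left(-4 + V\right)$ ($n{\left(V,F \right)} = \left(-4 + V\right) \left(-5 + F\right) = \left(-5 + F\right) \left(-4 + V\right)$)
$y{\left(N \right)} = \sqrt{5 + N + N \left(35 - 7 N\right)}$ ($y{\left(N \right)} = \sqrt{N + \left(N \left(20 - -15 - 4 N + N \left(-3\right)\right) + 5\right)} = \sqrt{N + \left(N \left(20 + 15 - 4 N - 3 N\right) + 5\right)} = \sqrt{N + \left(N \left(35 - 7 N\right) + 5\right)} = \sqrt{N + \left(5 + N \left(35 - 7 N\right)\right)} = \sqrt{5 + N + N \left(35 - 7 N\right)}$)
$- 103 \left(y{\left(3 \cdot 3 + 5 \right)} + 107\right) = - 103 \left(\sqrt{5 + \left(3 \cdot 3 + 5\right) + 7 \left(3 \cdot 3 + 5\right) \left(5 - \left(3 \cdot 3 + 5\right)\right)} + 107\right) = - 103 \left(\sqrt{5 + \left(9 + 5\right) + 7 \left(9 + 5\right) \left(5 - \left(9 + 5\right)\right)} + 107\right) = - 103 \left(\sqrt{5 + 14 + 7 \cdot 14 \left(5 - 14\right)} + 107\right) = - 103 \left(\sqrt{5 + 14 + 7 \cdot 14 \left(-9\right)} + 107\right) = - 103 \left(\sqrt{5 + 14 - 882} + 107\right) = - 103 \left(\sqrt{-863} + 107\right) = - 103 \left(i \sqrt{863} + 107\right) = - 103 \left(107 + i \sqrt{863}\right) = -11021 - 103 i \sqrt{863}$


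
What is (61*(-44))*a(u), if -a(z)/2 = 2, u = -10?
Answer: 10736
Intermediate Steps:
a(z) = -4 (a(z) = -2*2 = -4)
(61*(-44))*a(u) = (61*(-44))*(-4) = -2684*(-4) = 10736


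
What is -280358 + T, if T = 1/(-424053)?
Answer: -118886650975/424053 ≈ -2.8036e+5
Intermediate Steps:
T = -1/424053 ≈ -2.3582e-6
-280358 + T = -280358 - 1/424053 = -118886650975/424053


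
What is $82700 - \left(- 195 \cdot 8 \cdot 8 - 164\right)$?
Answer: $95344$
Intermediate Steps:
$82700 - \left(- 195 \cdot 8 \cdot 8 - 164\right) = 82700 - \left(\left(-195\right) 64 - 164\right) = 82700 - \left(-12480 - 164\right) = 82700 - -12644 = 82700 + 12644 = 95344$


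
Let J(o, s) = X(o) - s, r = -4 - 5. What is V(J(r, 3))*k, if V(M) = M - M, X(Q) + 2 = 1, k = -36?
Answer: 0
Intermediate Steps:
X(Q) = -1 (X(Q) = -2 + 1 = -1)
r = -9
J(o, s) = -1 - s
V(M) = 0
V(J(r, 3))*k = 0*(-36) = 0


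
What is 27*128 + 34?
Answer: 3490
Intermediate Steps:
27*128 + 34 = 3456 + 34 = 3490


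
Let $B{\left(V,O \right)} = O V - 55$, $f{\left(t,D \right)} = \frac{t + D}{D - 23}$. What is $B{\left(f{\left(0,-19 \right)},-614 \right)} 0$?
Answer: $0$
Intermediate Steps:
$f{\left(t,D \right)} = \frac{D + t}{-23 + D}$
$B{\left(V,O \right)} = -55 + O V$
$B{\left(f{\left(0,-19 \right)},-614 \right)} 0 = \left(-55 - 614 \frac{-19 + 0}{-23 - 19}\right) 0 = \left(-55 - 614 \frac{1}{-42} \left(-19\right)\right) 0 = \left(-55 - 614 \left(\left(- \frac{1}{42}\right) \left(-19\right)\right)\right) 0 = \left(-55 - \frac{5833}{21}\right) 0 = \left(- \frac{6988}{21}\right) 0 = 0$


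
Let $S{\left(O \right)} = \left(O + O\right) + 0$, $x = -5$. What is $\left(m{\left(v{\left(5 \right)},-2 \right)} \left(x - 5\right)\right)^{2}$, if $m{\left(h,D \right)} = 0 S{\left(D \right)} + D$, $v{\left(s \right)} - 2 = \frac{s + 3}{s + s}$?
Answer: $400$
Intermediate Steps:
$S{\left(O \right)} = 2 O$ ($S{\left(O \right)} = 2 O + 0 = 2 O$)
$v{\left(s \right)} = 2 + \frac{3 + s}{2 s}$ ($v{\left(s \right)} = 2 + \frac{s + 3}{s + s} = 2 + \frac{3 + s}{2 s}$)
$m{\left(h,D \right)} = D$ ($m{\left(h,D \right)} = 0 \cdot 2 D + D = 0 + D = D$)
$\left(m{\left(v{\left(5 \right)},-2 \right)} \left(x - 5\right)\right)^{2} = \left(- 2 \left(-5 - 5\right)\right)^{2} = \left(\left(-2\right) \left(-10\right)\right)^{2} = 20^{2} = 400$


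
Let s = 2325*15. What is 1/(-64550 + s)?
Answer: -1/29675 ≈ -3.3698e-5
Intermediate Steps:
s = 34875
1/(-64550 + s) = 1/(-64550 + 34875) = 1/(-29675) = -1/29675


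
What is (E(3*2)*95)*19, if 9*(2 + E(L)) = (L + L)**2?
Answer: 25270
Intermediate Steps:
E(L) = -2 + 4*L**2/9 (E(L) = -2 + (L + L)**2/9 = -2 + (2*L)**2/9 = -2 + (4*L**2)/9 = -2 + 4*L**2/9)
(E(3*2)*95)*19 = ((-2 + 4*(3*2)**2/9)*95)*19 = ((-2 + (4/9)*6**2)*95)*19 = ((-2 + (4/9)*36)*95)*19 = ((-2 + 16)*95)*19 = (14*95)*19 = 1330*19 = 25270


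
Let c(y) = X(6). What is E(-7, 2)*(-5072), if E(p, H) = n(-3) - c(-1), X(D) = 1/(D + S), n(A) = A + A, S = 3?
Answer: 278960/9 ≈ 30996.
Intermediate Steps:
n(A) = 2*A
X(D) = 1/(3 + D) (X(D) = 1/(D + 3) = 1/(3 + D))
c(y) = 1/9 (c(y) = 1/(3 + 6) = 1/9)
E(p, H) = -55/9 (E(p, H) = 2*(-3) - 1*1/9 = -6 - 1/9 = -55/9)
E(-7, 2)*(-5072) = -55/9*(-5072) = 278960/9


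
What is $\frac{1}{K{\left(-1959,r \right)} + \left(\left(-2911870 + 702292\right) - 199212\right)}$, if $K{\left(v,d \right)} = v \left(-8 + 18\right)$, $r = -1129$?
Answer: $- \frac{1}{2428380} \approx -4.118 \cdot 10^{-7}$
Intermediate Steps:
$K{\left(v,d \right)} = 10 v$ ($K{\left(v,d \right)} = v 10 = 10 v$)
$\frac{1}{K{\left(-1959,r \right)} + \left(\left(-2911870 + 702292\right) - 199212\right)} = \frac{1}{10 \left(-1959\right) + \left(\left(-2911870 + 702292\right) - 199212\right)} = \frac{1}{-19590 - 2408790} = \frac{1}{-2428380} = - \frac{1}{2428380}$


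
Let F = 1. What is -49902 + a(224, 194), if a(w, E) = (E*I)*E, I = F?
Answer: -12266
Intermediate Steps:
I = 1
a(w, E) = E² (a(w, E) = (E*1)*E = E*E = E²)
-49902 + a(224, 194) = -49902 + 194² = -49902 + 37636 = -12266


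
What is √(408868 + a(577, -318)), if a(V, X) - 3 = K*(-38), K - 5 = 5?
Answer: √408491 ≈ 639.13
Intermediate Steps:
K = 10 (K = 5 + 5 = 10)
a(V, X) = -377 (a(V, X) = 3 + 10*(-38) = 3 - 380 = -377)
√(408868 + a(577, -318)) = √(408868 - 377) = √408491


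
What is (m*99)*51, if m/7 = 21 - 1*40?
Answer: -671517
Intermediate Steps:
m = -133 (m = 7*(21 - 1*40) = 7*(21 - 40) = 7*(-19) = -133)
(m*99)*51 = -133*99*51 = -13167*51 = -671517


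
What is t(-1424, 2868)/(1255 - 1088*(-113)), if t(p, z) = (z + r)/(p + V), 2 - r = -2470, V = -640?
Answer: -445/21362228 ≈ -2.0831e-5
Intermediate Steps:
r = 2472 (r = 2 - 1*(-2470) = 2 + 2470 = 2472)
t(p, z) = (2472 + z)/(-640 + p) (t(p, z) = (z + 2472)/(p - 640) = (2472 + z)/(-640 + p))
t(-1424, 2868)/(1255 - 1088*(-113)) = ((2472 + 2868)/(-640 - 1424))/(1255 - 1088*(-113)) = (5340/(-2064))/(1255 + 122944) = -1/2064*5340/124199 = -445/172*1/124199 = -445/21362228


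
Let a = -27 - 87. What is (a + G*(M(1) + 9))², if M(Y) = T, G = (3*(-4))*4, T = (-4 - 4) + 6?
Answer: 202500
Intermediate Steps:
T = -2 (T = -8 + 6 = -2)
G = -48 (G = -12*4 = -48)
M(Y) = -2
a = -114
(a + G*(M(1) + 9))² = (-114 - 48*(-2 + 9))² = (-114 - 48*7)² = (-114 - 336)² = (-450)² = 202500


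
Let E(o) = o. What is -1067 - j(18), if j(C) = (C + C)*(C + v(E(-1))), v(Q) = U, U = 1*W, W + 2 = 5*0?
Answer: -1643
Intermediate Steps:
W = -2 (W = -2 + 5*0 = -2 + 0 = -2)
U = -2 (U = 1*(-2) = -2)
v(Q) = -2
j(C) = 2*C*(-2 + C) (j(C) = (C + C)*(C - 2) = (2*C)*(-2 + C) = 2*C*(-2 + C))
-1067 - j(18) = -1067 - 2*18*(-2 + 18) = -1067 - 2*18*16 = -1067 - 1*576 = -1067 - 576 = -1643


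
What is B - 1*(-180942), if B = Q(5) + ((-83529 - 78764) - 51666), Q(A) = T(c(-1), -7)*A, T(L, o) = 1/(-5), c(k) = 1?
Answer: -33018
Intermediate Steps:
T(L, o) = -1/5
Q(A) = -A/5
B = -213960 (B = -1/5*5 + ((-83529 - 78764) - 51666) = -1 + (-162293 - 51666) = -1 - 213959 = -213960)
B - 1*(-180942) = -213960 - 1*(-180942) = -213960 + 180942 = -33018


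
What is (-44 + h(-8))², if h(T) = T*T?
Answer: 400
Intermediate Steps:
h(T) = T²
(-44 + h(-8))² = (-44 + (-8)²)² = (-44 + 64)² = 20² = 400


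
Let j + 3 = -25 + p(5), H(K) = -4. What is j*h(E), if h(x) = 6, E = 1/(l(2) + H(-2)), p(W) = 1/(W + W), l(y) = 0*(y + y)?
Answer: -837/5 ≈ -167.40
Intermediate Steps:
l(y) = 0 (l(y) = 0*(2*y) = 0)
p(W) = 1/(2*W)
E = -1/4 (E = 1/(0 - 4) = 1/(-4) = -1/4 ≈ -0.25000)
j = -279/10 (j = -3 + (-25 + (1/2)/5) = -3 + (-25 + (1/2)*(1/5)) = -3 + (-25 + 1/10) = -3 - 249/10 = -279/10 ≈ -27.900)
j*h(E) = -279/10*6 = -837/5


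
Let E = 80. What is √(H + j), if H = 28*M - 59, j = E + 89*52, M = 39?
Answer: √5741 ≈ 75.769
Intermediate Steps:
j = 4708 (j = 80 + 89*52 = 80 + 4628 = 4708)
H = 1033 (H = 28*39 - 59 = 1092 - 59 = 1033)
√(H + j) = √(1033 + 4708) = √5741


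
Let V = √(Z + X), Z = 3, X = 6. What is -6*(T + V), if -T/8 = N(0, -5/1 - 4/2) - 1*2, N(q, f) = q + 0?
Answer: -114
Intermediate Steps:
N(q, f) = q
T = 16 (T = -8*(0 - 1*2) = -8*(0 - 2) = -8*(-2) = 16)
V = 3 (V = √(3 + 6) = √9 = 3)
-6*(T + V) = -6*(16 + 3) = -6*19 = -114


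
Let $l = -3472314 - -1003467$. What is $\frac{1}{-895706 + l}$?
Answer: $- \frac{1}{3364553} \approx -2.9722 \cdot 10^{-7}$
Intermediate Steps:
$l = -2468847$ ($l = -3472314 + 1003467 = -2468847$)
$\frac{1}{-895706 + l} = \frac{1}{-895706 - 2468847} = \frac{1}{-3364553} = - \frac{1}{3364553}$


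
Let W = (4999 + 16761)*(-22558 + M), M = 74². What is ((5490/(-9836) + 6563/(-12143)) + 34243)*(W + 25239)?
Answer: -760047106617898334253/59719274 ≈ -1.2727e+13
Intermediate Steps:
M = 5476
W = -371704320 (W = (4999 + 16761)*(-22558 + 5476) = 21760*(-17082) = -371704320)
((5490/(-9836) + 6563/(-12143)) + 34243)*(W + 25239) = ((5490/(-9836) + 6563/(-12143)) + 34243)*(-371704320 + 25239) = ((5490*(-1/9836) + 6563*(-1/12143)) + 34243)*(-371679081) = ((-2745/4918 - 6563/12143) + 34243)*(-371679081) = (-65609369/59719274 + 34243)*(-371679081) = (2044901490213/59719274)*(-371679081) = -760047106617898334253/59719274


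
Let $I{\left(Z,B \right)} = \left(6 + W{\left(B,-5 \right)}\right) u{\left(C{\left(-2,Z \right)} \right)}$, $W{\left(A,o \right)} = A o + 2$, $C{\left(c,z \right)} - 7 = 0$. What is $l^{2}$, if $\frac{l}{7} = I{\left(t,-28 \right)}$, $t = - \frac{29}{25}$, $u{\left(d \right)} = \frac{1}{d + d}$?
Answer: $5476$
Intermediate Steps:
$C{\left(c,z \right)} = 7$ ($C{\left(c,z \right)} = 7 + 0 = 7$)
$u{\left(d \right)} = \frac{1}{2 d}$
$t = - \frac{29}{25}$ ($t = \left(-29\right) \frac{1}{25} = - \frac{29}{25} \approx -1.16$)
$W{\left(A,o \right)} = 2 + A o$
$I{\left(Z,B \right)} = \frac{4}{7} - \frac{5 B}{14}$ ($I{\left(Z,B \right)} = \left(6 + \left(2 + B \left(-5\right)\right)\right) \frac{1}{2 \cdot 7} = \left(6 - \left(-2 + 5 B\right)\right) \frac{1}{2} \cdot \frac{1}{7} = \left(8 - 5 B\right) \frac{1}{14} = \frac{4}{7} - \frac{5 B}{14}$)
$l = 74$ ($l = 7 \left(\frac{4}{7} - -10\right) = 7 \left(\frac{4}{7} + 10\right) = 7 \cdot \frac{74}{7} = 74$)
$l^{2} = 74^{2} = 5476$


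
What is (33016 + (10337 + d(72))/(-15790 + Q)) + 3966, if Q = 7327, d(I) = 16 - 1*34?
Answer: 312968347/8463 ≈ 36981.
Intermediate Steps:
d(I) = -18 (d(I) = 16 - 34 = -18)
(33016 + (10337 + d(72))/(-15790 + Q)) + 3966 = (33016 + (10337 - 18)/(-15790 + 7327)) + 3966 = (33016 + 10319/(-8463)) + 3966 = (33016 + 10319*(-1/8463)) + 3966 = (33016 - 10319/8463) + 3966 = 279404089/8463 + 3966 = 312968347/8463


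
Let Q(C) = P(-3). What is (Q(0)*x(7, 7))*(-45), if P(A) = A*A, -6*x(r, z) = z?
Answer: 945/2 ≈ 472.50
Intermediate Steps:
x(r, z) = -z/6
P(A) = A²
Q(C) = 9 (Q(C) = (-3)² = 9)
(Q(0)*x(7, 7))*(-45) = (9*(-⅙*7))*(-45) = (9*(-7/6))*(-45) = -21/2*(-45) = 945/2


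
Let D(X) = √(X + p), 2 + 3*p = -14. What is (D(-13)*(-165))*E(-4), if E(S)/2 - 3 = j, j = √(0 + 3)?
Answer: 330*I*(-√55 - √165) ≈ -6686.3*I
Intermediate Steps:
p = -16/3 (p = -⅔ + (⅓)*(-14) = -⅔ - 14/3 = -16/3 ≈ -5.3333)
j = √3 ≈ 1.7320
E(S) = 6 + 2*√3
D(X) = √(-16/3 + X) (D(X) = √(X - 16/3) = √(-16/3 + X))
(D(-13)*(-165))*E(-4) = ((√(-48 + 9*(-13))/3)*(-165))*(6 + 2*√3) = ((√(-48 - 117)/3)*(-165))*(6 + 2*√3) = ((√(-165)/3)*(-165))*(6 + 2*√3) = (((I*√165)/3)*(-165))*(6 + 2*√3) = ((I*√165/3)*(-165))*(6 + 2*√3) = (-55*I*√165)*(6 + 2*√3) = -55*I*√165*(6 + 2*√3)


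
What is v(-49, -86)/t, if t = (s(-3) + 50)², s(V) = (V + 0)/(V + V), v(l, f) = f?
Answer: -344/10201 ≈ -0.033722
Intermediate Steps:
s(V) = ½ (s(V) = V/((2*V)) = V*(1/(2*V)) = ½)
t = 10201/4 (t = (½ + 50)² = (101/2)² = 10201/4 ≈ 2550.3)
v(-49, -86)/t = -86/10201/4 = -86*4/10201 = -344/10201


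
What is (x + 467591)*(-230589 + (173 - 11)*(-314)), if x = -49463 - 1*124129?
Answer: -82748076543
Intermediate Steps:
x = -173592 (x = -49463 - 124129 = -173592)
(x + 467591)*(-230589 + (173 - 11)*(-314)) = (-173592 + 467591)*(-230589 + (173 - 11)*(-314)) = 293999*(-230589 + 162*(-314)) = 293999*(-230589 - 50868) = 293999*(-281457) = -82748076543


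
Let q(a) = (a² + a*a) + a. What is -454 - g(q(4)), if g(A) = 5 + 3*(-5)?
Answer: -444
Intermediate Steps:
q(a) = a + 2*a² (q(a) = (a² + a²) + a = 2*a² + a = a + 2*a²)
g(A) = -10 (g(A) = 5 - 15 = -10)
-454 - g(q(4)) = -454 - 1*(-10) = -454 + 10 = -444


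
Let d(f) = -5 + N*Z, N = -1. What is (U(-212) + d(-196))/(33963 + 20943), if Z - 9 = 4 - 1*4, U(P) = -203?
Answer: -217/54906 ≈ -0.0039522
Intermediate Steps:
Z = 9 (Z = 9 + (4 - 1*4) = 9 + (4 - 4) = 9 + 0 = 9)
d(f) = -14 (d(f) = -5 - 1*9 = -5 - 9 = -14)
(U(-212) + d(-196))/(33963 + 20943) = (-203 - 14)/(33963 + 20943) = -217/54906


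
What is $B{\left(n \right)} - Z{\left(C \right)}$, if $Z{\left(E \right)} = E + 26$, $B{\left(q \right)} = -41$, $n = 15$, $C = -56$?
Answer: $-11$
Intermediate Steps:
$Z{\left(E \right)} = 26 + E$
$B{\left(n \right)} - Z{\left(C \right)} = -41 - \left(26 - 56\right) = -41 - -30 = -41 + 30 = -11$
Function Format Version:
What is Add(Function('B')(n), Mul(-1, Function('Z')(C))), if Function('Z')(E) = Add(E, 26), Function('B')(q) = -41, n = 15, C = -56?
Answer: -11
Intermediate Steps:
Function('Z')(E) = Add(26, E)
Add(Function('B')(n), Mul(-1, Function('Z')(C))) = Add(-41, Mul(-1, Add(26, -56))) = Add(-41, Mul(-1, -30)) = Add(-41, 30) = -11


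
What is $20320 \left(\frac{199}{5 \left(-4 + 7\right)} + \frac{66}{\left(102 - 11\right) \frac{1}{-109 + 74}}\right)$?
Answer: $- \frac{9603232}{39} \approx -2.4624 \cdot 10^{5}$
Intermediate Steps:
$20320 \left(\frac{199}{5 \left(-4 + 7\right)} + \frac{66}{\left(102 - 11\right) \frac{1}{-109 + 74}}\right) = 20320 \left(\frac{199}{5 \cdot 3} + \frac{66}{91 \frac{1}{-35}}\right) = 20320 \left(\frac{199}{15} + \frac{66}{91 \left(- \frac{1}{35}\right)}\right) = 20320 \left(199 \cdot \frac{1}{15} + \frac{66}{- \frac{13}{5}}\right) = 20320 \left(\frac{199}{15} + 66 \left(- \frac{5}{13}\right)\right) = 20320 \left(\frac{199}{15} - \frac{330}{13}\right) = 20320 \left(- \frac{2363}{195}\right) = - \frac{9603232}{39}$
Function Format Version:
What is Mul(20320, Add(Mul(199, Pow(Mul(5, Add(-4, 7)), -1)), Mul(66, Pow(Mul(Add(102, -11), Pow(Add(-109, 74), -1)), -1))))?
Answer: Rational(-9603232, 39) ≈ -2.4624e+5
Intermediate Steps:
Mul(20320, Add(Mul(199, Pow(Mul(5, Add(-4, 7)), -1)), Mul(66, Pow(Mul(Add(102, -11), Pow(Add(-109, 74), -1)), -1)))) = Mul(20320, Add(Mul(199, Pow(Mul(5, 3), -1)), Mul(66, Pow(Mul(91, Pow(-35, -1)), -1)))) = Mul(20320, Add(Mul(199, Pow(15, -1)), Mul(66, Pow(Mul(91, Rational(-1, 35)), -1)))) = Mul(20320, Add(Mul(199, Rational(1, 15)), Mul(66, Pow(Rational(-13, 5), -1)))) = Mul(20320, Add(Rational(199, 15), Mul(66, Rational(-5, 13)))) = Mul(20320, Add(Rational(199, 15), Rational(-330, 13))) = Mul(20320, Rational(-2363, 195)) = Rational(-9603232, 39)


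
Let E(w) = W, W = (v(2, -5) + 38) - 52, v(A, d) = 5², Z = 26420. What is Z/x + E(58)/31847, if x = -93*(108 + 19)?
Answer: -841267819/376144917 ≈ -2.2366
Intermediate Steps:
v(A, d) = 25
W = 11 (W = (25 + 38) - 52 = 63 - 52 = 11)
x = -11811 (x = -93*127 = -11811)
E(w) = 11
Z/x + E(58)/31847 = 26420/(-11811) + 11/31847 = 26420*(-1/11811) + 11*(1/31847) = -26420/11811 + 11/31847 = -841267819/376144917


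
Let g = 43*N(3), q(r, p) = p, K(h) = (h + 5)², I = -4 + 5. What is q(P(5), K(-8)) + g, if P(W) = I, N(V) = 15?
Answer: 654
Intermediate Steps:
I = 1
P(W) = 1
K(h) = (5 + h)²
g = 645 (g = 43*15 = 645)
q(P(5), K(-8)) + g = (5 - 8)² + 645 = (-3)² + 645 = 9 + 645 = 654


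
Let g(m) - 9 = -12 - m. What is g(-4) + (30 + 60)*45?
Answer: 4051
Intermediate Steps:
g(m) = -3 - m (g(m) = 9 + (-12 - m) = -3 - m)
g(-4) + (30 + 60)*45 = (-3 - 1*(-4)) + (30 + 60)*45 = (-3 + 4) + 90*45 = 1 + 4050 = 4051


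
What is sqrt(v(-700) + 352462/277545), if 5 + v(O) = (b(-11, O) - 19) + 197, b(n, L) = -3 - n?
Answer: sqrt(14040476157315)/277545 ≈ 13.501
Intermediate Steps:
v(O) = 181 (v(O) = -5 + (((-3 - 1*(-11)) - 19) + 197) = -5 + (((-3 + 11) - 19) + 197) = -5 + ((8 - 19) + 197) = -5 + (-11 + 197) = -5 + 186 = 181)
sqrt(v(-700) + 352462/277545) = sqrt(181 + 352462/277545) = sqrt(50588107/277545) = sqrt(14040476157315)/277545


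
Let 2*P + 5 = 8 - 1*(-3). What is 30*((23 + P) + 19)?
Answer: 1350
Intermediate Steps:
P = 3 (P = -5/2 + (8 - 1*(-3))/2 = -5/2 + (8 + 3)/2 = -5/2 + (½)*11 = -5/2 + 11/2 = 3)
30*((23 + P) + 19) = 30*((23 + 3) + 19) = 30*(26 + 19) = 30*45 = 1350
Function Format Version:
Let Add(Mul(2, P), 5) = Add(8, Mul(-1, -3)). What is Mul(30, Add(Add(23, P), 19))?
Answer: 1350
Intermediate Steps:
P = 3 (P = Add(Rational(-5, 2), Mul(Rational(1, 2), Add(8, Mul(-1, -3)))) = Add(Rational(-5, 2), Mul(Rational(1, 2), Add(8, 3))) = Add(Rational(-5, 2), Mul(Rational(1, 2), 11)) = Add(Rational(-5, 2), Rational(11, 2)) = 3)
Mul(30, Add(Add(23, P), 19)) = Mul(30, Add(Add(23, 3), 19)) = Mul(30, Add(26, 19)) = Mul(30, 45) = 1350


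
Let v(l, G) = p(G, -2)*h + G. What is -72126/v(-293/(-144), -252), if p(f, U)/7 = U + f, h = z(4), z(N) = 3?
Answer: 12021/931 ≈ 12.912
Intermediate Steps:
h = 3
p(f, U) = 7*U + 7*f (p(f, U) = 7*(U + f) = 7*U + 7*f)
v(l, G) = -42 + 22*G (v(l, G) = (7*(-2) + 7*G)*3 + G = (-14 + 7*G)*3 + G = (-42 + 21*G) + G = -42 + 22*G)
-72126/v(-293/(-144), -252) = -72126/(-42 + 22*(-252)) = -72126/(-42 - 5544) = -72126/(-5586) = -72126*(-1/5586) = 12021/931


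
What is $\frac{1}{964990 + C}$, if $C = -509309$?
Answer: $\frac{1}{455681} \approx 2.1945 \cdot 10^{-6}$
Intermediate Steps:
$\frac{1}{964990 + C} = \frac{1}{964990 - 509309} = \frac{1}{455681}$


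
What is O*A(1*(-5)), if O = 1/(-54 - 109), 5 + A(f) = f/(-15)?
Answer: 14/489 ≈ 0.028630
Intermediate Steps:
A(f) = -5 - f/15 (A(f) = -5 + f/(-15) = -5 + f*(-1/15) = -5 - f/15)
O = -1/163 (O = 1/(-163) = -1/163 ≈ -0.0061350)
O*A(1*(-5)) = -(-5 - (-5)/15)/163 = -(-5 - 1/15*(-5))/163 = -(-5 + ⅓)/163 = -1/163*(-14/3) = 14/489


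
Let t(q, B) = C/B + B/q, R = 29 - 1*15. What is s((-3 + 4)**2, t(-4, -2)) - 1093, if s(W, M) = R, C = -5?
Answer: -1079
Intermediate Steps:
R = 14 (R = 29 - 15 = 14)
t(q, B) = -5/B + B/q
s(W, M) = 14
s((-3 + 4)**2, t(-4, -2)) - 1093 = 14 - 1093 = -1079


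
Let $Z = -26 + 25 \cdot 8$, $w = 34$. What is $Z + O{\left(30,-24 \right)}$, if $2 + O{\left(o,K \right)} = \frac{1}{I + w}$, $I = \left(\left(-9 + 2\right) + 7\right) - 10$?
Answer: $\frac{4129}{24} \approx 172.04$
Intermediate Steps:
$I = -10$ ($I = \left(-7 + 7\right) - 10 = 0 - 10 = -10$)
$O{\left(o,K \right)} = - \frac{47}{24}$ ($O{\left(o,K \right)} = -2 + \frac{1}{-10 + 34} = -2 + \frac{1}{24} = - \frac{47}{24}$)
$Z = 174$ ($Z = -26 + 200 = 174$)
$Z + O{\left(30,-24 \right)} = 174 - \frac{47}{24} = \frac{4129}{24}$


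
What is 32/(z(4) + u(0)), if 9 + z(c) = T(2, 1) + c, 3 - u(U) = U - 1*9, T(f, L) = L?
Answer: 4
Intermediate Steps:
u(U) = 12 - U (u(U) = 3 - (U - 1*9) = 3 - (U - 9) = 3 - (-9 + U) = 3 + (9 - U) = 12 - U)
z(c) = -8 + c (z(c) = -9 + (1 + c) = -8 + c)
32/(z(4) + u(0)) = 32/((-8 + 4) + (12 - 1*0)) = 32/(-4 + (12 + 0)) = 32/(-4 + 12) = 32/8 = (⅛)*32 = 4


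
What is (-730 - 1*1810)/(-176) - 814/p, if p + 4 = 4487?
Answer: 2810889/197252 ≈ 14.250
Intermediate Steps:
p = 4483 (p = -4 + 4487 = 4483)
(-730 - 1*1810)/(-176) - 814/p = (-730 - 1*1810)/(-176) - 814/4483 = (-730 - 1810)*(-1/176) - 814*1/4483 = -2540*(-1/176) - 814/4483 = 635/44 - 814/4483 = 2810889/197252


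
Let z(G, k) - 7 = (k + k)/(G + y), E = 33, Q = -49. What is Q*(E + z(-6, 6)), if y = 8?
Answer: -2254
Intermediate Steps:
z(G, k) = 7 + 2*k/(8 + G) (z(G, k) = 7 + (k + k)/(G + 8) = 7 + (2*k)/(8 + G) = 7 + 2*k/(8 + G))
Q*(E + z(-6, 6)) = -49*(33 + (56 + 2*6 + 7*(-6))/(8 - 6)) = -49*(33 + (56 + 12 - 42)/2) = -49*(33 + (½)*26) = -49*(33 + 13) = -49*46 = -2254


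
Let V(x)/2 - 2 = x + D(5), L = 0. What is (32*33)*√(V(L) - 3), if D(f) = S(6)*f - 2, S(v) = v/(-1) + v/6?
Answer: 1056*I*√53 ≈ 7687.8*I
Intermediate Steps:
S(v) = -5*v/6 (S(v) = v*(-1) + v*(⅙) = -v + v/6 = -5*v/6)
D(f) = -2 - 5*f (D(f) = (-⅚*6)*f - 2 = -5*f - 2 = -2 - 5*f)
V(x) = -50 + 2*x (V(x) = 4 + 2*(x + (-2 - 5*5)) = 4 + 2*(x + (-2 - 25)) = 4 + 2*(x - 27) = 4 + 2*(-27 + x) = 4 + (-54 + 2*x) = -50 + 2*x)
(32*33)*√(V(L) - 3) = (32*33)*√((-50 + 2*0) - 3) = 1056*√((-50 + 0) - 3) = 1056*√(-50 - 3) = 1056*√(-53) = 1056*(I*√53) = 1056*I*√53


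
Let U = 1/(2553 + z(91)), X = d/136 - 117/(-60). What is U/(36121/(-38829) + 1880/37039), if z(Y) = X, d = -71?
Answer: -977967385080/2197122978422189 ≈ -0.00044511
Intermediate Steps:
X = 971/680 (X = -71/136 - 117/(-60) = -71*1/136 - 117*(-1/60) = -71/136 + 39/20 = 971/680 ≈ 1.4279)
z(Y) = 971/680
U = 680/1737011 (U = 1/(2553 + 971/680) = 1/(1737011/680) = 680/1737011 ≈ 0.00039148)
U/(36121/(-38829) + 1880/37039) = 680/(1737011*(36121/(-38829) + 1880/37039)) = 680/(1737011*(36121*(-1/38829) + 1880*(1/37039))) = 680/(1737011*(-36121/38829 + 1880/37039)) = 680/(1737011*(-1264887199/1438187331)) = (680/1737011)*(-1438187331/1264887199) = -977967385080/2197122978422189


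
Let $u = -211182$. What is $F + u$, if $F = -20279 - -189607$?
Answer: $-41854$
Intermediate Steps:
$F = 169328$ ($F = -20279 + 189607 = 169328$)
$F + u = 169328 - 211182 = -41854$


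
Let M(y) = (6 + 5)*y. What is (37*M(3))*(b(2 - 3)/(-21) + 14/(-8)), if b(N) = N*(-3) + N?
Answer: -63085/28 ≈ -2253.0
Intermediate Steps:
M(y) = 11*y
b(N) = -2*N (b(N) = -3*N + N = -2*N)
(37*M(3))*(b(2 - 3)/(-21) + 14/(-8)) = (37*(11*3))*(-2*(2 - 3)/(-21) + 14/(-8)) = (37*33)*(-2*(-1)*(-1/21) + 14*(-⅛)) = 1221*(2*(-1/21) - 7/4) = 1221*(-2/21 - 7/4) = 1221*(-155/84) = -63085/28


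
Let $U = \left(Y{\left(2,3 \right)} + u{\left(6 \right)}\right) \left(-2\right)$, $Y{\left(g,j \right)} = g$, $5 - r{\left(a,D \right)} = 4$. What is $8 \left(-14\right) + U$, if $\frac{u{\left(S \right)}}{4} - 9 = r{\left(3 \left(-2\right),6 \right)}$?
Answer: $-196$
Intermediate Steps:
$r{\left(a,D \right)} = 1$ ($r{\left(a,D \right)} = 5 - 4 = 1$)
$u{\left(S \right)} = 40$ ($u{\left(S \right)} = 36 + 4 \cdot 1 = 36 + 4 = 40$)
$U = -84$ ($U = \left(2 + 40\right) \left(-2\right) = 42 \left(-2\right) = -84$)
$8 \left(-14\right) + U = 8 \left(-14\right) - 84 = -112 - 84 = -196$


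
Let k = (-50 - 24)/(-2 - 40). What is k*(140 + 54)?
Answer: 7178/21 ≈ 341.81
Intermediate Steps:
k = 37/21 (k = -74/(-42) = -74*(-1/42) = 37/21 ≈ 1.7619)
k*(140 + 54) = 37*(140 + 54)/21 = (37/21)*194 = 7178/21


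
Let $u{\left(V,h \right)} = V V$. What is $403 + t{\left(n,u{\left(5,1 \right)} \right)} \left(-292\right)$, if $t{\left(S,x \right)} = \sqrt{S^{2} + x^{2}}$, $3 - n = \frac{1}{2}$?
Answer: $403 - 730 \sqrt{101} \approx -6933.4$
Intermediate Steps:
$u{\left(V,h \right)} = V^{2}$
$n = \frac{5}{2}$ ($n = 3 - \frac{1}{2} = \frac{5}{2} \approx 2.5$)
$403 + t{\left(n,u{\left(5,1 \right)} \right)} \left(-292\right) = 403 + \sqrt{\left(\frac{5}{2}\right)^{2} + \left(5^{2}\right)^{2}} \left(-292\right) = 403 + \sqrt{\frac{25}{4} + 25^{2}} \left(-292\right) = 403 + \sqrt{\frac{25}{4} + 625} \left(-292\right) = 403 + \sqrt{\frac{2525}{4}} \left(-292\right) = 403 + \frac{5 \sqrt{101}}{2} \left(-292\right) = 403 - 730 \sqrt{101}$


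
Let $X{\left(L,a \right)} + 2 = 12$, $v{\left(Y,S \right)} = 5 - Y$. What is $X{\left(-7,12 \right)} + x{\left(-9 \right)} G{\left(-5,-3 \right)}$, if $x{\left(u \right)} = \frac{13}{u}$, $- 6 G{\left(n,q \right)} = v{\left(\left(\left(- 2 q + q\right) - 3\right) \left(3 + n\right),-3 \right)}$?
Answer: $\frac{605}{54} \approx 11.204$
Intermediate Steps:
$G{\left(n,q \right)} = - \frac{5}{6} + \frac{\left(-3 - q\right) \left(3 + n\right)}{6}$ ($G{\left(n,q \right)} = - \frac{5 - \left(\left(- 2 q + q\right) - 3\right) \left(3 + n\right)}{6} = - \frac{5 - \left(- q - 3\right) \left(3 + n\right)}{6} = - \frac{5 - \left(-3 - q\right) \left(3 + n\right)}{6} = - \frac{5}{6} + \frac{\left(-3 - q\right) \left(3 + n\right)}{6}$)
$X{\left(L,a \right)} = 10$ ($X{\left(L,a \right)} = -2 + 12 = 10$)
$X{\left(-7,12 \right)} + x{\left(-9 \right)} G{\left(-5,-3 \right)} = 10 + \frac{13}{-9} \left(- \frac{7}{3} - - \frac{5}{2} - - \frac{3}{2} - \left(- \frac{5}{6}\right) \left(-3\right)\right) = 10 + 13 \left(- \frac{1}{9}\right) \left(- \frac{7}{3} + \frac{5}{2} + \frac{3}{2} - \frac{5}{2}\right) = 10 - - \frac{65}{54} = 10 + \frac{65}{54} = \frac{605}{54}$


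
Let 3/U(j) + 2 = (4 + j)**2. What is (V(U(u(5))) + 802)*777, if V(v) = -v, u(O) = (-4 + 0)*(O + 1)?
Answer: 248012961/398 ≈ 6.2315e+5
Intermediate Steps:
u(O) = -4 - 4*O (u(O) = -4*(1 + O) = -4 - 4*O)
U(j) = 3/(-2 + (4 + j)**2)
(V(U(u(5))) + 802)*777 = (-3/(-2 + (4 + (-4 - 4*5))**2) + 802)*777 = (-3/(-2 + (4 + (-4 - 20))**2) + 802)*777 = (-3/(-2 + (4 - 24)**2) + 802)*777 = (-3/(-2 + (-20)**2) + 802)*777 = (-3/(-2 + 400) + 802)*777 = (-3/398 + 802)*777 = (319193/398)*777 = 248012961/398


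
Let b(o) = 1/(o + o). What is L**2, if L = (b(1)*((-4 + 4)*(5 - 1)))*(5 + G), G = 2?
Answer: 0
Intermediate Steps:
b(o) = 1/(2*o)
L = 0 (L = (((1/2)/1)*((-4 + 4)*(5 - 1)))*(5 + 2) = (((1/2)*1)*(0*4))*7 = ((1/2)*0)*7 = 0*7 = 0)
L**2 = 0**2 = 0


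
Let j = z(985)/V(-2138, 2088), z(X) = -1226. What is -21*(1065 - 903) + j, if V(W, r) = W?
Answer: -3636125/1069 ≈ -3401.4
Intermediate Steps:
j = 613/1069 (j = -1226/(-2138) = -1226*(-1/2138) = 613/1069 ≈ 0.57343)
-21*(1065 - 903) + j = -21*(1065 - 903) + 613/1069 = -21*162 + 613/1069 = -3402 + 613/1069 = -3636125/1069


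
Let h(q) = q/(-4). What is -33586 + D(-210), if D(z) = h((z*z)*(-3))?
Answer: -511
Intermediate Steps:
h(q) = -q/4 (h(q) = q*(-¼) = -q/4)
D(z) = 3*z²/4 (D(z) = -z*z*(-3)/4 = -z²*(-3)/4 = -(-3)*z²/4 = 3*z²/4)
-33586 + D(-210) = -33586 + (¾)*(-210)² = -33586 + (¾)*44100 = -33586 + 33075 = -511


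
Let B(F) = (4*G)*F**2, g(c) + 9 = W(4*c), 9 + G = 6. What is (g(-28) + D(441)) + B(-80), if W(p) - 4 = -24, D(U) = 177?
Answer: -76652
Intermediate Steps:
W(p) = -20 (W(p) = 4 - 24 = -20)
G = -3 (G = -9 + 6 = -3)
g(c) = -29 (g(c) = -9 - 20 = -29)
B(F) = -12*F**2 (B(F) = (4*(-3))*F**2 = -12*F**2)
(g(-28) + D(441)) + B(-80) = (-29 + 177) - 12*(-80)**2 = 148 - 12*6400 = 148 - 76800 = -76652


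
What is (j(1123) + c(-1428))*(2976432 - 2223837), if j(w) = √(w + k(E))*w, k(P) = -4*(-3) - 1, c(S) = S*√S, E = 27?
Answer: 7606477665*√14 - 2149411320*I*√357 ≈ 2.8461e+10 - 4.0612e+10*I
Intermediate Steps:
c(S) = S^(3/2)
k(P) = 11 (k(P) = 12 - 1 = 11)
j(w) = w*√(11 + w) (j(w) = √(w + 11)*w = √(11 + w)*w = w*√(11 + w))
(j(1123) + c(-1428))*(2976432 - 2223837) = (1123*√(11 + 1123) + (-1428)^(3/2))*(2976432 - 2223837) = (1123*√1134 - 2856*I*√357)*752595 = (1123*(9*√14) - 2856*I*√357)*752595 = (10107*√14 - 2856*I*√357)*752595 = 7606477665*√14 - 2149411320*I*√357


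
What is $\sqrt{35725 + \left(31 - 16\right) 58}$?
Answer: $\sqrt{36595} \approx 191.3$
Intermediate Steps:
$\sqrt{35725 + \left(31 - 16\right) 58} = \sqrt{35725 + 15 \cdot 58} = \sqrt{35725 + 870} = \sqrt{36595}$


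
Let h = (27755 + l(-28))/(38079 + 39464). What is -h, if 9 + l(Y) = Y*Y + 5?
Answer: -28535/77543 ≈ -0.36799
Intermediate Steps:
l(Y) = -4 + Y² (l(Y) = -9 + (Y*Y + 5) = -9 + (Y² + 5) = -9 + (5 + Y²) = -4 + Y²)
h = 28535/77543 (h = (27755 + (-4 + (-28)²))/(38079 + 39464) = (27755 + (-4 + 784))/77543 = (27755 + 780)*(1/77543) = 28535*(1/77543) = 28535/77543 ≈ 0.36799)
-h = -1*28535/77543 = -28535/77543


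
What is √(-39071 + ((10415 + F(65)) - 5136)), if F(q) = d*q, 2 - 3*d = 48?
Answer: I*√313098/3 ≈ 186.52*I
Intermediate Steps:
d = -46/3 (d = ⅔ - ⅓*48 = ⅔ - 16 = -46/3 ≈ -15.333)
F(q) = -46*q/3
√(-39071 + ((10415 + F(65)) - 5136)) = √(-39071 + ((10415 - 46/3*65) - 5136)) = √(-39071 + ((10415 - 2990/3) - 5136)) = √(-39071 + (28255/3 - 5136)) = √(-39071 + 12847/3) = √(-104366/3) = I*√313098/3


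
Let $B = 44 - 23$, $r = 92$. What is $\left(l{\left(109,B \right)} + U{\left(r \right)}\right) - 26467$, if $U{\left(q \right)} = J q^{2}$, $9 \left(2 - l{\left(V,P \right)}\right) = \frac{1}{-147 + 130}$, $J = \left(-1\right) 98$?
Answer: $- \frac{130958360}{153} \approx -8.5594 \cdot 10^{5}$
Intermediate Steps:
$J = -98$
$B = 21$ ($B = 44 - 23 = 21$)
$l{\left(V,P \right)} = \frac{307}{153}$ ($l{\left(V,P \right)} = 2 - \frac{1}{9 \left(-147 + 130\right)} = 2 - \frac{1}{9 \left(-17\right)} = 2 - - \frac{1}{153} = 2 + \frac{1}{153} = \frac{307}{153}$)
$U{\left(q \right)} = - 98 q^{2}$
$\left(l{\left(109,B \right)} + U{\left(r \right)}\right) - 26467 = \left(\frac{307}{153} - 98 \cdot 92^{2}\right) - 26467 = \left(\frac{307}{153} - 829472\right) - 26467 = - \frac{126908909}{153} - 26467 = - \frac{130958360}{153}$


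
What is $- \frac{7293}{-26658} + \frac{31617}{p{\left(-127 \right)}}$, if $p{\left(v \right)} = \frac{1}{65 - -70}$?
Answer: $\frac{37928071801}{8886} \approx 4.2683 \cdot 10^{6}$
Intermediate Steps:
$p{\left(v \right)} = \frac{1}{135}$ ($p{\left(v \right)} = \frac{1}{65 + 70} = \frac{1}{135}$)
$- \frac{7293}{-26658} + \frac{31617}{p{\left(-127 \right)}} = - \frac{7293}{-26658} + 31617 \frac{1}{\frac{1}{135}} = \left(-7293\right) \left(- \frac{1}{26658}\right) + 31617 \cdot 135 = \frac{2431}{8886} + 4268295 = \frac{37928071801}{8886}$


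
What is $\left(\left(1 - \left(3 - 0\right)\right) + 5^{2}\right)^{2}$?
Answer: $529$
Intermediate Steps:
$\left(\left(1 - \left(3 - 0\right)\right) + 5^{2}\right)^{2} = \left(\left(1 - \left(3 + 0\right)\right) + 25\right)^{2} = \left(\left(1 - 3\right) + 25\right)^{2} = \left(-2 + 25\right)^{2} = 23^{2} = 529$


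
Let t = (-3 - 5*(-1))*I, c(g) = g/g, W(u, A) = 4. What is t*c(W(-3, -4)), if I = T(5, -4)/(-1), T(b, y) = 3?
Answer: -6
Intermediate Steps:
c(g) = 1
I = -3 (I = 3/(-1) = 3*(-1) = -3)
t = -6 (t = (-3 - 5*(-1))*(-3) = (-3 + 5)*(-3) = 2*(-3) = -6)
t*c(W(-3, -4)) = -6*1 = -6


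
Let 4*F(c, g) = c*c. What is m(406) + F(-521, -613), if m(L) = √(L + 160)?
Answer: 271441/4 + √566 ≈ 67884.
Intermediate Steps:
m(L) = √(160 + L)
F(c, g) = c²/4 (F(c, g) = (c*c)/4 = c²/4)
m(406) + F(-521, -613) = √(160 + 406) + (¼)*(-521)² = √566 + (¼)*271441 = √566 + 271441/4 = 271441/4 + √566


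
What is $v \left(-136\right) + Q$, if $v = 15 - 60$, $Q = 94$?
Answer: $6214$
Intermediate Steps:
$v = -45$ ($v = 15 - 60 = -45$)
$v \left(-136\right) + Q = \left(-45\right) \left(-136\right) + 94 = 6120 + 94 = 6214$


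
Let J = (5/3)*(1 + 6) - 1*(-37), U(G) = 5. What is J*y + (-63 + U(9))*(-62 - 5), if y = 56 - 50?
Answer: 4178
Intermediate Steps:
y = 6
J = 146/3 (J = (5*(1/3))*7 + 37 = (5/3)*7 + 37 = 35/3 + 37 = 146/3 ≈ 48.667)
J*y + (-63 + U(9))*(-62 - 5) = (146/3)*6 + (-63 + 5)*(-62 - 5) = 292 - 58*(-67) = 292 + 3886 = 4178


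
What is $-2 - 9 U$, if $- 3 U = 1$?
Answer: $1$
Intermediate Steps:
$U = - \frac{1}{3}$ ($U = \left(- \frac{1}{3}\right) 1 = - \frac{1}{3} \approx -0.33333$)
$-2 - 9 U = -2 - -3 = -2 + 3 = 1$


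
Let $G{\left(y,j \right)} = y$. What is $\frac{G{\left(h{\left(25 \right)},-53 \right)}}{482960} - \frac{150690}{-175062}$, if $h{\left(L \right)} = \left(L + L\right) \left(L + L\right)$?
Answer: $\frac{610124145}{704566196} \approx 0.86596$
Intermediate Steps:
$h{\left(L \right)} = 4 L^{2}$ ($h{\left(L \right)} = 2 L 2 L = 4 L^{2}$)
$\frac{G{\left(h{\left(25 \right)},-53 \right)}}{482960} - \frac{150690}{-175062} = \frac{4 \cdot 25^{2}}{482960} - \frac{150690}{-175062} = 4 \cdot 625 \cdot \frac{1}{482960} - - \frac{25115}{29177} = 2500 \cdot \frac{1}{482960} + \frac{25115}{29177} = \frac{125}{24148} + \frac{25115}{29177} = \frac{610124145}{704566196}$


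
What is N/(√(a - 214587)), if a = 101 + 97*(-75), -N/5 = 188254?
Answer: 941270*I*√221761/221761 ≈ 1998.8*I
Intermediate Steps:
N = -941270 (N = -5*188254 = -941270)
a = -7174 (a = 101 - 7275 = -7174)
N/(√(a - 214587)) = -941270/√(-7174 - 214587) = -941270*(-I*√221761/221761) = -(-941270)*I*√221761/221761 = 941270*I*√221761/221761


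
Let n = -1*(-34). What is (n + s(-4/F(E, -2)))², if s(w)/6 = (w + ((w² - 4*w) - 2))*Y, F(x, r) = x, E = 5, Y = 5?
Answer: 106276/25 ≈ 4251.0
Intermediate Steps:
n = 34
s(w) = -60 - 90*w + 30*w² (s(w) = 6*((w + ((w² - 4*w) - 2))*5) = 6*((w + (-2 + w² - 4*w))*5) = 6*((-2 + w² - 3*w)*5) = 6*(-10 - 15*w + 5*w²) = -60 - 90*w + 30*w²)
(n + s(-4/F(E, -2)))² = (34 + (-60 - (-360)/5 + 30*(-4/5)²))² = (34 + (-60 - (-360)/5 + 30*(-4*⅕)²))² = (34 + (-60 - 90*(-⅘) + 30*(-⅘)²))² = (34 + (-60 + 72 + 30*(16/25)))² = (34 + (-60 + 72 + 96/5))² = (34 + 156/5)² = (326/5)² = 106276/25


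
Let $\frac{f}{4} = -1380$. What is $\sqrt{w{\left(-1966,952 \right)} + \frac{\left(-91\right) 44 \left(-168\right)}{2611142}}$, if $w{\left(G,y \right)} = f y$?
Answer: $\frac{4 i \sqrt{559831088056898049}}{1305571} \approx 2292.4 i$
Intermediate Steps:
$f = -5520$ ($f = 4 \left(-1380\right) = -5520$)
$w{\left(G,y \right)} = - 5520 y$
$\sqrt{w{\left(-1966,952 \right)} + \frac{\left(-91\right) 44 \left(-168\right)}{2611142}} = \sqrt{\left(-5520\right) 952 + \frac{\left(-91\right) 44 \left(-168\right)}{2611142}} = \sqrt{-5255040 + \left(-4004\right) \left(-168\right) \frac{1}{2611142}} = \sqrt{-5255040 + 672672 \cdot \frac{1}{2611142}} = \sqrt{-5255040 + \frac{336336}{1305571}} = \sqrt{- \frac{6860827491504}{1305571}} = \frac{4 i \sqrt{559831088056898049}}{1305571}$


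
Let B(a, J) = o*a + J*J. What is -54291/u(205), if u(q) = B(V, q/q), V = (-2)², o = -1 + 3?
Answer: -18097/3 ≈ -6032.3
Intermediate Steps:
o = 2
V = 4
B(a, J) = J² + 2*a (B(a, J) = 2*a + J*J = 2*a + J² = J² + 2*a)
u(q) = 9 (u(q) = (q/q)² + 2*4 = 1² + 8 = 1 + 8 = 9)
-54291/u(205) = -54291/9 = -54291*⅑ = -18097/3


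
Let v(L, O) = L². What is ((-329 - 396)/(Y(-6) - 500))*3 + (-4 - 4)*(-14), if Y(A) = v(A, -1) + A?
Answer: 10963/94 ≈ 116.63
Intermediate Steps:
Y(A) = A + A² (Y(A) = A² + A = A + A²)
((-329 - 396)/(Y(-6) - 500))*3 + (-4 - 4)*(-14) = ((-329 - 396)/(-6*(1 - 6) - 500))*3 + (-4 - 4)*(-14) = -725/(-6*(-5) - 500)*3 - 8*(-14) = -725/(30 - 500)*3 + 112 = -725/(-470)*3 + 112 = -725*(-1/470)*3 + 112 = (145/94)*3 + 112 = 435/94 + 112 = 10963/94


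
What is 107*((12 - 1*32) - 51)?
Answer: -7597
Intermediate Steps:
107*((12 - 1*32) - 51) = 107*((12 - 32) - 51) = 107*(-20 - 51) = 107*(-71) = -7597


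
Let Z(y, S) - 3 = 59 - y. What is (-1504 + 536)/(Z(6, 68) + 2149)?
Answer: -968/2205 ≈ -0.43900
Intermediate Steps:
Z(y, S) = 62 - y (Z(y, S) = 3 + (59 - y) = 62 - y)
(-1504 + 536)/(Z(6, 68) + 2149) = (-1504 + 536)/((62 - 1*6) + 2149) = -968/((62 - 6) + 2149) = -968/(56 + 2149) = -968/2205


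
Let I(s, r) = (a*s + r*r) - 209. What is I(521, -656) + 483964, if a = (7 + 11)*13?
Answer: 1036005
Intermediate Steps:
a = 234 (a = 18*13 = 234)
I(s, r) = -209 + r**2 + 234*s (I(s, r) = (234*s + r*r) - 209 = (234*s + r**2) - 209 = (r**2 + 234*s) - 209 = -209 + r**2 + 234*s)
I(521, -656) + 483964 = (-209 + (-656)**2 + 234*521) + 483964 = (-209 + 430336 + 121914) + 483964 = 552041 + 483964 = 1036005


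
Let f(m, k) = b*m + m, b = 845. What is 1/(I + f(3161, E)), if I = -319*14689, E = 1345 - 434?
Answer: -1/2011585 ≈ -4.9712e-7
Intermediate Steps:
E = 911
f(m, k) = 846*m (f(m, k) = 845*m + m = 846*m)
I = -4685791
1/(I + f(3161, E)) = 1/(-4685791 + 846*3161) = 1/(-4685791 + 2674206) = 1/(-2011585) = -1/2011585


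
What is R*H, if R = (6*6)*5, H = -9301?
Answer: -1674180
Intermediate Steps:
R = 180 (R = 36*5 = 180)
R*H = 180*(-9301) = -1674180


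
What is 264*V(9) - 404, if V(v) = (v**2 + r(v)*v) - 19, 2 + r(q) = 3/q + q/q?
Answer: 14380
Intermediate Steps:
r(q) = -1 + 3/q (r(q) = -2 + (3/q + q/q) = -2 + (3/q + 1) = -2 + (1 + 3/q) = -1 + 3/q)
V(v) = -16 + v**2 - v (V(v) = (v**2 + ((3 - v)/v)*v) - 19 = (v**2 + (3 - v)) - 19 = (3 + v**2 - v) - 19 = -16 + v**2 - v)
264*V(9) - 404 = 264*(-16 + 9**2 - 1*9) - 404 = 264*(-16 + 81 - 9) - 404 = 264*56 - 404 = 14784 - 404 = 14380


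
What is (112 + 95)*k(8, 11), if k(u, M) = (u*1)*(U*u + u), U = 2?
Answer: 39744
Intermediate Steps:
k(u, M) = 3*u² (k(u, M) = (u*1)*(2*u + u) = u*(3*u) = 3*u²)
(112 + 95)*k(8, 11) = (112 + 95)*(3*8²) = 207*(3*64) = 207*192 = 39744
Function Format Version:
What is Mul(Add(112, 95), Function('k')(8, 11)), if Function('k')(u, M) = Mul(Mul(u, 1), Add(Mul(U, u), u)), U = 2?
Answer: 39744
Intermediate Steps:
Function('k')(u, M) = Mul(3, Pow(u, 2)) (Function('k')(u, M) = Mul(Mul(u, 1), Add(Mul(2, u), u)) = Mul(u, Mul(3, u)) = Mul(3, Pow(u, 2)))
Mul(Add(112, 95), Function('k')(8, 11)) = Mul(Add(112, 95), Mul(3, Pow(8, 2))) = Mul(207, Mul(3, 64)) = Mul(207, 192) = 39744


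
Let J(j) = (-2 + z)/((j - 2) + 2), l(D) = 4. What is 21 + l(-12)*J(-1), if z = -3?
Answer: 41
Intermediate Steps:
J(j) = -5/j (J(j) = (-2 - 3)/((j - 2) + 2) = -5/((-2 + j) + 2) = -5/j)
21 + l(-12)*J(-1) = 21 + 4*(-5/(-1)) = 21 + 4*(-5*(-1)) = 21 + 4*5 = 21 + 20 = 41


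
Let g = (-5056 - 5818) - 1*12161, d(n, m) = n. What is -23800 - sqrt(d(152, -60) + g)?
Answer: -23800 - 7*I*sqrt(467) ≈ -23800.0 - 151.27*I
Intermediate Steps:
g = -23035 (g = -10874 - 12161 = -23035)
-23800 - sqrt(d(152, -60) + g) = -23800 - sqrt(152 - 23035) = -23800 - sqrt(-22883) = -23800 - 7*I*sqrt(467)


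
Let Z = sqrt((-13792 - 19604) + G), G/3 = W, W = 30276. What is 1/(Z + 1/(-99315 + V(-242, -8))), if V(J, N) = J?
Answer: 99557/569242795772567 + 19823192498*sqrt(14358)/569242795772567 ≈ 0.0041728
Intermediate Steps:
G = 90828 (G = 3*30276 = 90828)
Z = 2*sqrt(14358) (Z = sqrt((-13792 - 19604) + 90828) = sqrt(-33396 + 90828) = sqrt(57432) = 2*sqrt(14358) ≈ 239.65)
1/(Z + 1/(-99315 + V(-242, -8))) = 1/(2*sqrt(14358) + 1/(-99315 - 242)) = 1/(2*sqrt(14358) + 1/(-99557)) = 1/(2*sqrt(14358) - 1/99557) = 1/(-1/99557 + 2*sqrt(14358))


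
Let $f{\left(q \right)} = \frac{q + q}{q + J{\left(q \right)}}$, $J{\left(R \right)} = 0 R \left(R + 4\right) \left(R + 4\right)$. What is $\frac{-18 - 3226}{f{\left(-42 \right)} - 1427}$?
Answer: $\frac{3244}{1425} \approx 2.2765$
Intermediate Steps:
$J{\left(R \right)} = 0$ ($J{\left(R \right)} = 0 \left(4 + R\right) \left(4 + R\right) = 0 \left(4 + R\right)^{2} = 0$)
$f{\left(q \right)} = 2$ ($f{\left(q \right)} = \frac{q + q}{q + 0} = \frac{2 q}{q} = 2$)
$\frac{-18 - 3226}{f{\left(-42 \right)} - 1427} = \frac{-18 - 3226}{2 - 1427} = - \frac{3244}{-1425} = \left(-3244\right) \left(- \frac{1}{1425}\right) = \frac{3244}{1425}$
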